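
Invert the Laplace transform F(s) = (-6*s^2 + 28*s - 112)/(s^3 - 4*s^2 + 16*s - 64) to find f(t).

f(t) = -3*exp(4*t) + 4*sin(4*t) - 3*cos(4*t)

Factor the denominator: s^3 - 4*s^2 + 16*s - 64 = (s - 4)*(s^2 + 16).
Partial fraction decomposition gives [-3/(s - 4)] + [-3*s/(s^2 + 16)] + [16/(s^2 + 16)].
Invert each term: -3/(s - 4) ↔ -3e^(4t); -3·s/(s^2 + 16) ↔ -3cos(4t); 4·4/(s^2 + 16) ↔ 4sin(4t).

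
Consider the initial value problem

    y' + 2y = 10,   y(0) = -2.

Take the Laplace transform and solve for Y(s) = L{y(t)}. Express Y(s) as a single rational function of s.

Y(s) = (-2*s + 10)/(s^2 + 2*s)

Take the Laplace transform of both sides.
With L{y'} = sY - y(0) = sY - (-2): the LHS transforms to (s + 2)Y - (-2).
The right side is L{10} = 10/s.
So (s + 2)Y = 10/s + (-2).
Solve for Y(s) and write it as one ratio of polynomials.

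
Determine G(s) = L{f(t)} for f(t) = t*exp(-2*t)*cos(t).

L{cos(t)} = s/(s^2 + 1).
Multiplying by e^(-2t) shifts s → s + 2, so L{exp(-2*t)*cos(t)} = (s + 2)/((s + 2)^2 + 1).
Then apply L{t·g(t)} = -d/ds[H(s)] with H(s) = (s + 2)/((s + 2)^2 + 1):
differentiating 1 time and applying the sign gives (s + 1)*(s + 3)/(s^2 + 4*s + 5)^2.

G(s) = (s + 1)*(s + 3)/(s^2 + 4*s + 5)^2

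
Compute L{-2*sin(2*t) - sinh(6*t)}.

Apply the Laplace transform termwise.
(-1)·[L{sinh(6t)} = 6/(s^2 - 36)]; (-2)·[L{sin(2t)} = 2/(s^2 + 4)].

-4/(s^2 + 4) - 6/(s^2 - 36)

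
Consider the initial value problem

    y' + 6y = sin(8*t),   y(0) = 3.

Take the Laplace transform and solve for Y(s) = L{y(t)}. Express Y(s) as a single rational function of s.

Apply the Laplace transform to the equation.
With L{y'} = sY - y(0) = sY - 3: the LHS transforms to (s + 6)Y - (3).
The right side is L{sin(8*t)} = 8/(s^2 + 64).
So (s + 6)Y = 8/(s^2 + 64) + (3).
Isolate Y and clear denominators.

Y(s) = (3*s^2 + 200)/(s^3 + 6*s^2 + 64*s + 384)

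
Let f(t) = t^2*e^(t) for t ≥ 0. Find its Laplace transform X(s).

L{e^(t)} = 1/(s - 1).
Then apply L{t^2·g(t)} = (-1)^2 d^2/ds^2[G(s)] with G(s) = 1/(s - 1):
differentiating 2 times and applying the sign gives 2/(s - 1)^3.

X(s) = 2/(s - 1)^3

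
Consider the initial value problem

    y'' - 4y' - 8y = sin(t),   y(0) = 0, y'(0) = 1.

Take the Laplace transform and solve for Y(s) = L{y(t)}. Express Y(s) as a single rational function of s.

Y(s) = (s^2 + 2)/(s^4 - 4*s^3 - 7*s^2 - 4*s - 8)

Laplace-transform each side.
Using L{y''} = s^2 Y - s·y(0) - y'(0) and L{y'} = sY - y(0), with y(0) = 0, y'(0) = 1, the left side becomes (s^2 - 4*s - 8)Y - (1).
The right side is L{sin(t)} = 1/(s^2 + 1).
So (s^2 - 4*s - 8)Y = 1/(s^2 + 1) + (1).
Isolate Y and clear denominators.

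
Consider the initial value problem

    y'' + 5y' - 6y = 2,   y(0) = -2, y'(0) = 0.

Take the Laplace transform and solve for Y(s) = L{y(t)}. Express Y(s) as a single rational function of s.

Laplace-transform each side.
Using L{y''} = s^2 Y - s·y(0) - y'(0) and L{y'} = sY - y(0), with y(0) = -2, y'(0) = 0, the left side becomes (s^2 + 5*s - 6)Y - (-2*s - 10).
The right side is L{2} = 2/s.
So (s^2 + 5*s - 6)Y = 2/s + (-2*s - 10).
Solve for Y(s) and write it as one ratio of polynomials.

Y(s) = (-2*s^2 - 10*s + 2)/(s^3 + 5*s^2 - 6*s)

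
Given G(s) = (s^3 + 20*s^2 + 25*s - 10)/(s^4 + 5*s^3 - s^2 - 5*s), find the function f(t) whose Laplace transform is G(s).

Factor the denominator: s^4 + 5*s^3 - s^2 - 5*s = s*(s - 1)*(s + 1)*(s + 5).
Partial fraction decomposition gives [3/(s - 1)] + [-2/(s + 1)] + [2/s] + [-2/(s + 5)].
Invert each term: 3/(s - 1) ↔ 3e^(t); -2/(s + 1) ↔ -2e^(-t); 2/(s - 0) ↔ 2e^(0t); -2/(s + 5) ↔ -2e^(-5t).

f(t) = 3*exp(t) + 2 - 2*exp(-t) - 2*exp(-5*t)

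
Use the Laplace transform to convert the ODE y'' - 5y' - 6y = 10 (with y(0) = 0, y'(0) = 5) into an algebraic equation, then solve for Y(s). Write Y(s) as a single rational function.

Transform both sides with L{·}.
With L{y''} = s^2 Y - s·y(0) - y'(0) and L{y'} = sY - y(0), with y(0) = 0, y'(0) = 5: the LHS transforms to (s^2 - 5*s - 6)Y - (5).
The right side is L{10} = 10/s.
So (s^2 - 5*s - 6)Y = 10/s + (5).
Isolate Y and clear denominators.

Y(s) = (5*s + 10)/(s^3 - 5*s^2 - 6*s)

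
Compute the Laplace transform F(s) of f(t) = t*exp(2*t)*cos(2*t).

L{cos(2t)} = s/(s^2 + 4).
Multiplying by e^(2t) shifts s → s - 2, so L{exp(2*t)*cos(2*t)} = (s - 2)/((s - 2)^2 + 4).
Then apply L{t·g(t)} = -d/ds[G(s)] with G(s) = (s - 2)/((s - 2)^2 + 4):
differentiating 1 time and applying the sign gives s*(s - 4)/(s^2 - 4*s + 8)^2.

F(s) = s*(s - 4)/(s^2 - 4*s + 8)^2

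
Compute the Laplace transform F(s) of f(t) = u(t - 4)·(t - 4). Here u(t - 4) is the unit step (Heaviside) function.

F(s) = exp(-4*s)/s^2

By the second shifting theorem, L{u(t - c)·g(t - c)} = e^(-cs)·G(s) with c = 4 and G(s) = L{g(t)}.
L{t} = 1!/s^2 = 1/s^2.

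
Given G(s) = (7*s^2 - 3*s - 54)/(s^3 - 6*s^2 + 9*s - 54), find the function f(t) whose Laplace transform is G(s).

Factor the denominator: s^3 - 6*s^2 + 9*s - 54 = (s - 6)*(s^2 + 9).
Partial fraction decomposition gives [4/(s - 6)] + [3*s/(s^2 + 9)] + [15/(s^2 + 9)].
Invert each term: 4/(s - 6) ↔ 4e^(6t); 3·s/(s^2 + 9) ↔ 3cos(3t); 5·3/(s^2 + 9) ↔ 5sin(3t).

f(t) = 4*exp(6*t) + 5*sin(3*t) + 3*cos(3*t)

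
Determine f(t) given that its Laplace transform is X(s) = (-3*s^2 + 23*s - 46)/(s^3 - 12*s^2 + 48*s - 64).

f(t) = -t^2*exp(4*t) - t*exp(4*t) - 3*exp(4*t)

Factor the denominator: s^3 - 12*s^2 + 48*s - 64 = (s - 4)^3.
Partial fraction decomposition gives [-3/(s - 4)] + [-1/(s - 4)^2] + [-2/(s - 4)^3].
Invert each term: -3/(s - 4) ↔ -3e^(4t); -1/(s - 4)^2 ↔ -t·e^(4t); -2/(s - 4)^3 ↔ (-1)t^2·e^(4t).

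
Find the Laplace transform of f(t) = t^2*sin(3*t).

18*(s^2 - 3)/(s^2 + 9)^3

L{sin(3t)} = 3/(s^2 + 9).
Then apply L{t^2·g(t)} = (-1)^2 d^2/ds^2[G(s)] with G(s) = 3/(s^2 + 9):
differentiating 2 times and applying the sign gives 18*(s^2 - 3)/(s^2 + 9)^3.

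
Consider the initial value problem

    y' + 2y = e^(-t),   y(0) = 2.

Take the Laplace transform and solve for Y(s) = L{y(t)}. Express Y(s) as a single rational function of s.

Take the Laplace transform of both sides.
The derivative rules (L{y'} = sY - y(0) = sY - 2) turn the left side into (s + 2)Y - (2).
The right side is L{e^(-t)} = 1/(s + 1).
So (s + 2)Y = 1/(s + 1) + (2).
Divide through and combine into a single rational function.

Y(s) = (2*s + 3)/(s^2 + 3*s + 2)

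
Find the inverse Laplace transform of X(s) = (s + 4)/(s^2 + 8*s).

exp(-4*t)*cosh(4*t)

Rewrite the denominator: s^2 + 8*s = (s + 4)^2 - 16.
The form in (s + 4) signals a first-shifting-theorem factor e^(-4t).
Since L{cosh(4t)} = s/(s^2 - 16), the inverse is e^(-4*t)*cosh(4*t).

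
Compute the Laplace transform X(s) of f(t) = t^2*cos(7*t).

X(s) = 2*s*(s^2 - 147)/(s^2 + 49)^3

L{cos(7t)} = s/(s^2 + 49).
Then apply L{t^2·g(t)} = (-1)^2 d^2/ds^2[G(s)] with G(s) = s/(s^2 + 49):
differentiating 2 times and applying the sign gives 2*s*(s^2 - 147)/(s^2 + 49)^3.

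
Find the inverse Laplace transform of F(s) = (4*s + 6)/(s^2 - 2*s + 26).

2*exp(t)*sin(5*t) + 4*exp(t)*cos(5*t)

Complete the square in the denominator: s^2 - 2*s + 26 = (s - 1)^2 + 5^2.
Split the numerator to match: 4*s + 6 = 4·(s - 1) + 2·5.
Invert each term: 4·(s - 1)/((s - 1)^2 + 25) ↔ 4e^(t)cos(5t); 2·5/((s - 1)^2 + 25) ↔ 2e^(t)sin(5t).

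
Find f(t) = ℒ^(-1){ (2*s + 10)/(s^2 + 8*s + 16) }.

Factor the denominator: s^2 + 8*s + 16 = (s + 4)^2.
Partial fraction decomposition gives [2/(s + 4)] + [2/(s + 4)^2].
Invert each term: 2/(s + 4) ↔ 2e^(-4t); 2/(s + 4)^2 ↔ 2t·e^(-4t).

f(t) = 2*t*exp(-4*t) + 2*exp(-4*t)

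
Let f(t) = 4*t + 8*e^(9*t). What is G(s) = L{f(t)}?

G(s) = 8/(s - 9) + 4/s^2

Apply the Laplace transform termwise.
(4)·[L{t} = 1!/s^2 = 1/s^2]; (8)·[L{e^(9t)} = 1/(s - 9)].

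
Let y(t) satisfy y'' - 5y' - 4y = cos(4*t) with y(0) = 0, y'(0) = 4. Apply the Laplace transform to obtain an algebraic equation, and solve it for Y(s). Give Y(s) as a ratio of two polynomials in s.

Y(s) = (4*s^2 + s + 64)/(s^4 - 5*s^3 + 12*s^2 - 80*s - 64)

Transform both sides with L{·}.
Using L{y''} = s^2 Y - s·y(0) - y'(0) and L{y'} = sY - y(0), with y(0) = 0, y'(0) = 4, the left side becomes (s^2 - 5*s - 4)Y - (4).
The right side is L{cos(4*t)} = s/(s^2 + 16).
So (s^2 - 5*s - 4)Y = s/(s^2 + 16) + (4).
Solve for Y(s) and write it as one ratio of polynomials.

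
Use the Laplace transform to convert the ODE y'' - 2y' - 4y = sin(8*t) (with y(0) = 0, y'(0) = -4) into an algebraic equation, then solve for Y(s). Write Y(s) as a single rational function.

Laplace-transform each side.
The derivative rules (L{y''} = s^2 Y - s·y(0) - y'(0) and L{y'} = sY - y(0), with y(0) = 0, y'(0) = -4) turn the left side into (s^2 - 2*s - 4)Y - (-4).
The right side is L{sin(8*t)} = 8/(s^2 + 64).
So (s^2 - 2*s - 4)Y = 8/(s^2 + 64) + (-4).
Isolate Y and clear denominators.

Y(s) = (-4*s^2 - 248)/(s^4 - 2*s^3 + 60*s^2 - 128*s - 256)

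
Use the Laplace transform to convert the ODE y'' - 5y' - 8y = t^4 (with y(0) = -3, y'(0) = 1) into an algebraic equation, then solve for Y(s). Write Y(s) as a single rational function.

Apply the Laplace transform to the equation.
The derivative rules (L{y''} = s^2 Y - s·y(0) - y'(0) and L{y'} = sY - y(0), with y(0) = -3, y'(0) = 1) turn the left side into (s^2 - 5*s - 8)Y - (-3*s + 16).
The right side is L{t^4} = 24/s^5.
So (s^2 - 5*s - 8)Y = 24/s^5 + (-3*s + 16).
Isolate Y and clear denominators.

Y(s) = (-3*s^6 + 16*s^5 + 24)/(s^7 - 5*s^6 - 8*s^5)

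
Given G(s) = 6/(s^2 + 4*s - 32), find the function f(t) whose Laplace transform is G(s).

Rewrite the denominator: s^2 + 4*s - 32 = (s + 2)^2 - 36.
The form in (s + 2) signals a first-shifting-theorem factor e^(-2t).
Since L{sinh(6t)} = 6/(s^2 - 36), the inverse is e^(-2*t)*sinh(6*t).

f(t) = exp(-2*t)*sinh(6*t)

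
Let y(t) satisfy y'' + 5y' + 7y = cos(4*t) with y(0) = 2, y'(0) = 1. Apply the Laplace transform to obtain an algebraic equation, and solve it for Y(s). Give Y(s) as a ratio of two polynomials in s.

Apply the Laplace transform to the equation.
Using L{y''} = s^2 Y - s·y(0) - y'(0) and L{y'} = sY - y(0), with y(0) = 2, y'(0) = 1, the left side becomes (s^2 + 5*s + 7)Y - (2*s + 11).
The right side is L{cos(4*t)} = s/(s^2 + 16).
So (s^2 + 5*s + 7)Y = s/(s^2 + 16) + (2*s + 11).
Isolate Y and clear denominators.

Y(s) = (2*s^3 + 11*s^2 + 33*s + 176)/(s^4 + 5*s^3 + 23*s^2 + 80*s + 112)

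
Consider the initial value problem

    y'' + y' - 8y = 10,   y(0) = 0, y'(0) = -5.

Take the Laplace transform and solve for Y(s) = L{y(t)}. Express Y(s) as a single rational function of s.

Apply the Laplace transform to the equation.
The derivative rules (L{y''} = s^2 Y - s·y(0) - y'(0) and L{y'} = sY - y(0), with y(0) = 0, y'(0) = -5) turn the left side into (s^2 + s - 8)Y - (-5).
The right side is L{10} = 10/s.
So (s^2 + s - 8)Y = 10/s + (-5).
Solve for Y(s) and write it as one ratio of polynomials.

Y(s) = (-5*s + 10)/(s^3 + s^2 - 8*s)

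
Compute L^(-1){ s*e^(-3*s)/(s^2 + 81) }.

Heaviside(t - 3)*(cos(9*t - 27))

The factor e^(-3s) signals a time shift by c = 3 (second shifting theorem).
L{cos(9t)} = s/(s^2 + 81), so L^-1{s/(s^2 + 81)} = cos(9*t).
Hence the inverse is u(t - 3) times that function evaluated at t - 3.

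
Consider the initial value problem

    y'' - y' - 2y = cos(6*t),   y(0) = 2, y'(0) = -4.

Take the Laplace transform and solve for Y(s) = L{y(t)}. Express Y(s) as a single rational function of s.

Y(s) = (2*s^3 - 6*s^2 + 73*s - 216)/(s^4 - s^3 + 34*s^2 - 36*s - 72)

Apply the Laplace transform to the equation.
With L{y''} = s^2 Y - s·y(0) - y'(0) and L{y'} = sY - y(0), with y(0) = 2, y'(0) = -4: the LHS transforms to (s^2 - s - 2)Y - (2*s - 6).
The right side is L{cos(6*t)} = s/(s^2 + 36).
So (s^2 - s - 2)Y = s/(s^2 + 36) + (2*s - 6).
Divide through and combine into a single rational function.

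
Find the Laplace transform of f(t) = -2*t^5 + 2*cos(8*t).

2*s/(s^2 + 64) - 240/s^6

The transform is linear, so treat each term independently.
(2)·[L{cos(8t)} = s/(s^2 + 64)]; (-2)·[L{t^5} = 5!/s^6 = 120/s^6].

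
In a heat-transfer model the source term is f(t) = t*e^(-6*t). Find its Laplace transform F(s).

L{t} = 1!/s^2 = 1/s^2.
By the first shifting theorem, multiplying by e^(-6t) replaces s with s + 6.

F(s) = (s + 6)^(-2)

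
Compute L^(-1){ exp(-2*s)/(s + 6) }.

The factor e^(-2s) signals a time shift by c = 2 (second shifting theorem).
L{e^(-6t)} = 1/(s + 6), so L^-1{1/(s + 6)} = exp(-6*t).
Hence the inverse is u(t - 2) times that function evaluated at t - 2.

Heaviside(t - 2)*(exp(-6*t + 12))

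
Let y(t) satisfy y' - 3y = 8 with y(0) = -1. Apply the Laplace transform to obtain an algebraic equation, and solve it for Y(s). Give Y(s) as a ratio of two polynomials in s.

Transform both sides with L{·}.
Using L{y'} = sY - y(0) = sY - (-1), the left side becomes (s - 3)Y - (-1).
The right side is L{8} = 8/s.
So (s - 3)Y = 8/s + (-1).
Solve for Y(s) and write it as one ratio of polynomials.

Y(s) = (-s + 8)/(s^2 - 3*s)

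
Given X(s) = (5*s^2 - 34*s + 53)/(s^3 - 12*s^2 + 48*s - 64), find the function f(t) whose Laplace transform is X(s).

f(t) = -3*t^2*exp(4*t)/2 + 6*t*exp(4*t) + 5*exp(4*t)

Factor the denominator: s^3 - 12*s^2 + 48*s - 64 = (s - 4)^3.
Partial fraction decomposition gives [5/(s - 4)] + [6/(s - 4)^2] + [-3/(s - 4)^3].
Invert each term: 5/(s - 4) ↔ 5e^(4t); 6/(s - 4)^2 ↔ 6t·e^(4t); -3/(s - 4)^3 ↔ (-3/2)t^2·e^(4t).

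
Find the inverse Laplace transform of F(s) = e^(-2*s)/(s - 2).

The factor e^(-2s) signals a time shift by c = 2 (second shifting theorem).
L{e^(2t)} = 1/(s - 2), so L^-1{1/(s - 2)} = e^(2*t).
Hence the inverse is u(t - 2) times that function evaluated at t - 2.

Heaviside(t - 2)*(exp(2*t - 4))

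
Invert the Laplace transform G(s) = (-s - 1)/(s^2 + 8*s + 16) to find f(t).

Factor the denominator: s^2 + 8*s + 16 = (s + 4)^2.
Partial fraction decomposition gives [-1/(s + 4)] + [3/(s + 4)^2].
Invert each term: -1/(s + 4) ↔ -e^(-4t); 3/(s + 4)^2 ↔ 3t·e^(-4t).

f(t) = 3*t*exp(-4*t) - exp(-4*t)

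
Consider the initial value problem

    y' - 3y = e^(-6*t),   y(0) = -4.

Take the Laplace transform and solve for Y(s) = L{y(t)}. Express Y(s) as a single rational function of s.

Y(s) = (-4*s - 23)/(s^2 + 3*s - 18)

Take the Laplace transform of both sides.
Using L{y'} = sY - y(0) = sY - (-4), the left side becomes (s - 3)Y - (-4).
The right side is L{e^(-6*t)} = 1/(s + 6).
So (s - 3)Y = 1/(s + 6) + (-4).
Isolate Y and clear denominators.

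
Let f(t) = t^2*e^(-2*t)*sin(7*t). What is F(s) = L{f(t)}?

L{sin(7t)} = 7/(s^2 + 49).
Multiplying by e^(-2t) shifts s → s + 2, so L{e^(-2*t)*sin(7*t)} = 7/((s + 2)^2 + 49).
Then apply L{t^2·g(t)} = (-1)^2 d^2/ds^2[G(s)] with G(s) = 7/((s + 2)^2 + 49):
differentiating 2 times and applying the sign gives 14*(3*s^2 + 12*s - 37)/(s^2 + 4*s + 53)^3.

F(s) = 14*(3*s^2 + 12*s - 37)/(s^2 + 4*s + 53)^3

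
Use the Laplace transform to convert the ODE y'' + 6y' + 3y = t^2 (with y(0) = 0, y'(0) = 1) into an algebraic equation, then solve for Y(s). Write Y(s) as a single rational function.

Transform both sides with L{·}.
With L{y''} = s^2 Y - s·y(0) - y'(0) and L{y'} = sY - y(0), with y(0) = 0, y'(0) = 1: the LHS transforms to (s^2 + 6*s + 3)Y - (1).
The right side is L{t^2} = 2/s^3.
So (s^2 + 6*s + 3)Y = 2/s^3 + (1).
Divide through and combine into a single rational function.

Y(s) = (s^3 + 2)/(s^5 + 6*s^4 + 3*s^3)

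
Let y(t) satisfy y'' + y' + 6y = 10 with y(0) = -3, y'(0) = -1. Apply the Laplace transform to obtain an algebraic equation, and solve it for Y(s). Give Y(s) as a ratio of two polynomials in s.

Take the Laplace transform of both sides.
With L{y''} = s^2 Y - s·y(0) - y'(0) and L{y'} = sY - y(0), with y(0) = -3, y'(0) = -1: the LHS transforms to (s^2 + s + 6)Y - (-3*s - 4).
The right side is L{10} = 10/s.
So (s^2 + s + 6)Y = 10/s + (-3*s - 4).
Divide through and combine into a single rational function.

Y(s) = (-3*s^2 - 4*s + 10)/(s^3 + s^2 + 6*s)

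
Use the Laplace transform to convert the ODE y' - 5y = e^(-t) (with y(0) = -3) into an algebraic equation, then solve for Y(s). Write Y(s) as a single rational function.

Y(s) = (-3*s - 2)/(s^2 - 4*s - 5)

Transform both sides with L{·}.
Using L{y'} = sY - y(0) = sY - (-3), the left side becomes (s - 5)Y - (-3).
The right side is L{e^(-t)} = 1/(s + 1).
So (s - 5)Y = 1/(s + 1) + (-3).
Solve for Y(s) and write it as one ratio of polynomials.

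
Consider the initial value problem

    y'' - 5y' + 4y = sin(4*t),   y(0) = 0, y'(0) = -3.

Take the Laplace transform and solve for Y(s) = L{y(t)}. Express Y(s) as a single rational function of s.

Laplace-transform each side.
The derivative rules (L{y''} = s^2 Y - s·y(0) - y'(0) and L{y'} = sY - y(0), with y(0) = 0, y'(0) = -3) turn the left side into (s^2 - 5*s + 4)Y - (-3).
The right side is L{sin(4*t)} = 4/(s^2 + 16).
So (s^2 - 5*s + 4)Y = 4/(s^2 + 16) + (-3).
Divide through and combine into a single rational function.

Y(s) = (-3*s^2 - 44)/(s^4 - 5*s^3 + 20*s^2 - 80*s + 64)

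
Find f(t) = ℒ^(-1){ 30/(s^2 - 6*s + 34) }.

f(t) = 6*exp(3*t)*sin(5*t)

Rewrite the denominator: s^2 - 6*s + 34 = (s - 3)^2 + 25.
The form in (s - 3) signals a first-shifting-theorem factor e^(3t).
Since L{sin(5t)} = 5/(s^2 + 25), the inverse is e^(3*t)*sin(5*t), scaled by 6.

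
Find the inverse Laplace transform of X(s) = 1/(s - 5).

exp(5*t)

Since L{e^(5t)} = 1/(s - 5), the inverse is e^(5*t).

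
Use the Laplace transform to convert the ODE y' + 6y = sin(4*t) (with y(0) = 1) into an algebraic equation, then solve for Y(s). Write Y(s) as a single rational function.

Apply the Laplace transform to the equation.
The derivative rules (L{y'} = sY - y(0) = sY - 1) turn the left side into (s + 6)Y - (1).
The right side is L{sin(4*t)} = 4/(s^2 + 16).
So (s + 6)Y = 4/(s^2 + 16) + (1).
Divide through and combine into a single rational function.

Y(s) = (s^2 + 20)/(s^3 + 6*s^2 + 16*s + 96)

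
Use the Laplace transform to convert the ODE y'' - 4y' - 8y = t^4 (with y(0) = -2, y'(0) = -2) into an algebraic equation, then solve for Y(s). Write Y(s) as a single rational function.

Transform both sides with L{·}.
Using L{y''} = s^2 Y - s·y(0) - y'(0) and L{y'} = sY - y(0), with y(0) = -2, y'(0) = -2, the left side becomes (s^2 - 4*s - 8)Y - (-2*s + 6).
The right side is L{t^4} = 24/s^5.
So (s^2 - 4*s - 8)Y = 24/s^5 + (-2*s + 6).
Isolate Y and clear denominators.

Y(s) = (-2*s^6 + 6*s^5 + 24)/(s^7 - 4*s^6 - 8*s^5)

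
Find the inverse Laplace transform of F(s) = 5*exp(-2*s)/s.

The factor e^(-2s) signals a time shift by c = 2 (second shifting theorem).
L{5} = 5/s, so L^-1{5/s} = 5.
Hence the inverse is u(t - 2) times that function evaluated at t - 2.

Heaviside(t - 2)*(5)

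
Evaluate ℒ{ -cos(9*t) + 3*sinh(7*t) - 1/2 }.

-s/(s^2 + 81) + 21/(s^2 - 49) - 1/(2*s)

By linearity of the Laplace transform, transform each term separately.
L{-1/2} = (-1/2)/s; (3)·[L{sinh(7t)} = 7/(s^2 - 49)]; (-1)·[L{cos(9t)} = s/(s^2 + 81)].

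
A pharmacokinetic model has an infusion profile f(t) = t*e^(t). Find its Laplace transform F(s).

F(s) = (s - 1)^(-2)

L{e^(t)} = 1/(s - 1).
Then apply L{t·g(t)} = -d/ds[G(s)] with G(s) = 1/(s - 1):
differentiating 1 time and applying the sign gives (s - 1)^(-2).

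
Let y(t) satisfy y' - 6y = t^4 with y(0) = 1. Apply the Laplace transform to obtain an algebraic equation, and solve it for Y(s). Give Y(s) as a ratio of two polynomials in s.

Apply the Laplace transform to the equation.
Using L{y'} = sY - y(0) = sY - 1, the left side becomes (s - 6)Y - (1).
The right side is L{t^4} = 24/s^5.
So (s - 6)Y = 24/s^5 + (1).
Isolate Y and clear denominators.

Y(s) = (s^5 + 24)/(s^6 - 6*s^5)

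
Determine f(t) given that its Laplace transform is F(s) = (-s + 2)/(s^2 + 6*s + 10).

Complete the square in the denominator: s^2 + 6*s + 10 = (s + 3)^2 + 1^2.
Split the numerator to match: -s + 2 = -1·(s + 3) + 5·1.
Invert each term: -1·(s + 3)/((s + 3)^2 + 1) ↔ -e^(-3t)cos(t); 5·1/((s + 3)^2 + 1) ↔ 5e^(-3t)sin(t).

f(t) = 5*exp(-3*t)*sin(t) - exp(-3*t)*cos(t)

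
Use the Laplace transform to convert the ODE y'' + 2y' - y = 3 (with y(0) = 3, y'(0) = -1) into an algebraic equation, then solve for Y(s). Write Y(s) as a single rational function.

Laplace-transform each side.
The derivative rules (L{y''} = s^2 Y - s·y(0) - y'(0) and L{y'} = sY - y(0), with y(0) = 3, y'(0) = -1) turn the left side into (s^2 + 2*s - 1)Y - (3*s + 5).
The right side is L{3} = 3/s.
So (s^2 + 2*s - 1)Y = 3/s + (3*s + 5).
Isolate Y and clear denominators.

Y(s) = (3*s^2 + 5*s + 3)/(s^3 + 2*s^2 - s)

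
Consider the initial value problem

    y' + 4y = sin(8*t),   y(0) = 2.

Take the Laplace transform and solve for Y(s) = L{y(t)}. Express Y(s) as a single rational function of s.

Y(s) = (2*s^2 + 136)/(s^3 + 4*s^2 + 64*s + 256)

Transform both sides with L{·}.
The derivative rules (L{y'} = sY - y(0) = sY - 2) turn the left side into (s + 4)Y - (2).
The right side is L{sin(8*t)} = 8/(s^2 + 64).
So (s + 4)Y = 8/(s^2 + 64) + (2).
Divide through and combine into a single rational function.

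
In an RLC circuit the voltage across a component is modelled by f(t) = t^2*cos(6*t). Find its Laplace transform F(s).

F(s) = 2*s*(s^2 - 108)/(s^2 + 36)^3

L{cos(6t)} = s/(s^2 + 36).
Then apply L{t^2·g(t)} = (-1)^2 d^2/ds^2[G(s)] with G(s) = s/(s^2 + 36):
differentiating 2 times and applying the sign gives 2*s*(s^2 - 108)/(s^2 + 36)^3.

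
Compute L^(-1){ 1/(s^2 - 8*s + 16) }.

Rewrite the denominator: s^2 - 8*s + 16 = (s - 4)^2.
The form in (s - 4) signals a first-shifting-theorem factor e^(4t).
Since L{t} = 1!/s^2 = 1/s^2, the inverse is t*e^(4*t).

t*exp(4*t)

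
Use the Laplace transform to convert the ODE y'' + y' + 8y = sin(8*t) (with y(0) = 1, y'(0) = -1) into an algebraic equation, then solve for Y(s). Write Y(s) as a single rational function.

Laplace-transform each side.
Using L{y''} = s^2 Y - s·y(0) - y'(0) and L{y'} = sY - y(0), with y(0) = 1, y'(0) = -1, the left side becomes (s^2 + s + 8)Y - (s).
The right side is L{sin(8*t)} = 8/(s^2 + 64).
So (s^2 + s + 8)Y = 8/(s^2 + 64) + (s).
Divide through and combine into a single rational function.

Y(s) = (s^3 + 64*s + 8)/(s^4 + s^3 + 72*s^2 + 64*s + 512)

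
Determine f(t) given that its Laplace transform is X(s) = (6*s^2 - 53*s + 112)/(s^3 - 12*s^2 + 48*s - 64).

Factor the denominator: s^3 - 12*s^2 + 48*s - 64 = (s - 4)^3.
Partial fraction decomposition gives [6/(s - 4)] + [-5/(s - 4)^2] + [-4/(s - 4)^3].
Invert each term: 6/(s - 4) ↔ 6e^(4t); -5/(s - 4)^2 ↔ -5t·e^(4t); -4/(s - 4)^3 ↔ (-2)t^2·e^(4t).

f(t) = -2*t^2*exp(4*t) - 5*t*exp(4*t) + 6*exp(4*t)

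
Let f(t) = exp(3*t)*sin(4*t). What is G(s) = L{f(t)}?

L{sin(4t)} = 4/(s^2 + 16).
By the first shifting theorem, multiplying by e^(3t) replaces s with s - 3.

G(s) = 4/((s - 3)^2 + 16)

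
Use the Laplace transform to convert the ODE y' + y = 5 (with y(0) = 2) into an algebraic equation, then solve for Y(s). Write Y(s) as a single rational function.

Y(s) = (2*s + 5)/(s^2 + s)

Transform both sides with L{·}.
With L{y'} = sY - y(0) = sY - 2: the LHS transforms to (s + 1)Y - (2).
The right side is L{5} = 5/s.
So (s + 1)Y = 5/s + (2).
Divide through and combine into a single rational function.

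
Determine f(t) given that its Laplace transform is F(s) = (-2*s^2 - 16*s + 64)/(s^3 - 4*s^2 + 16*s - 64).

Factor the denominator: s^3 - 4*s^2 + 16*s - 64 = (s - 4)*(s^2 + 16).
Partial fraction decomposition gives [-1/(s - 4)] + [-s/(s^2 + 16)] + [-20/(s^2 + 16)].
Invert each term: -1/(s - 4) ↔ -e^(4t); -1·s/(s^2 + 16) ↔ -cos(4t); -5·4/(s^2 + 16) ↔ -5sin(4t).

f(t) = -exp(4*t) - 5*sin(4*t) - cos(4*t)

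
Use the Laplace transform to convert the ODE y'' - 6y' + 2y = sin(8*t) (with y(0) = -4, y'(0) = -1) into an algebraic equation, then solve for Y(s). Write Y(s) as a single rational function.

Y(s) = (-4*s^3 + 23*s^2 - 256*s + 1480)/(s^4 - 6*s^3 + 66*s^2 - 384*s + 128)

Transform both sides with L{·}.
Using L{y''} = s^2 Y - s·y(0) - y'(0) and L{y'} = sY - y(0), with y(0) = -4, y'(0) = -1, the left side becomes (s^2 - 6*s + 2)Y - (-4*s + 23).
The right side is L{sin(8*t)} = 8/(s^2 + 64).
So (s^2 - 6*s + 2)Y = 8/(s^2 + 64) + (-4*s + 23).
Divide through and combine into a single rational function.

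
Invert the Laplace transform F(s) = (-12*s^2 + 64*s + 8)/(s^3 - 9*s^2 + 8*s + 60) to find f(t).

Factor the denominator: s^3 - 9*s^2 + 8*s + 60 = (s - 6)*(s - 5)*(s + 2).
Partial fraction decomposition gives [-5/(s - 6)] + [-4/(s - 5)] + [-3/(s + 2)].
Invert each term: -5/(s - 6) ↔ -5e^(6t); -4/(s - 5) ↔ -4e^(5t); -3/(s + 2) ↔ -3e^(-2t).

f(t) = -5*exp(6*t) - 4*exp(5*t) - 3*exp(-2*t)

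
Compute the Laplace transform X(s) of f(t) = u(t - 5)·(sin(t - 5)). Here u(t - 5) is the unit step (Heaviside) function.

By the second shifting theorem, L{u(t - c)·g(t - c)} = e^(-cs)·G(s) with c = 5 and G(s) = L{g(t)}.
L{sin(t)} = 1/(s^2 + 1).

X(s) = exp(-5*s)/(s^2 + 1)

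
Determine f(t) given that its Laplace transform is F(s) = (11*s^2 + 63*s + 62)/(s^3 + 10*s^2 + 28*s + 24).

f(t) = -5*t*exp(-2*t) + 6*exp(-2*t) + 5*exp(-6*t)

Factor the denominator: s^3 + 10*s^2 + 28*s + 24 = (s + 2)^2*(s + 6).
Partial fraction decomposition gives [6/(s + 2)] + [-5/(s + 2)^2] + [5/(s + 6)].
Invert each term: 6/(s + 2) ↔ 6e^(-2t); -5/(s + 2)^2 ↔ -5t·e^(-2t); 5/(s + 6) ↔ 5e^(-6t).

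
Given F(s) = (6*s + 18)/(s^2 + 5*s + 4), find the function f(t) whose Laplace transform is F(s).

f(t) = 4*exp(-t) + 2*exp(-4*t)

Factor the denominator: s^2 + 5*s + 4 = (s + 1)*(s + 4).
Partial fraction decomposition gives [4/(s + 1)] + [2/(s + 4)].
Invert each term: 4/(s + 1) ↔ 4e^(-t); 2/(s + 4) ↔ 2e^(-4t).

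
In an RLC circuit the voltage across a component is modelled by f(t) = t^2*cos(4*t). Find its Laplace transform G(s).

L{cos(4t)} = s/(s^2 + 16).
Then apply L{t^2·g(t)} = (-1)^2 d^2/ds^2[H(s)] with H(s) = s/(s^2 + 16):
differentiating 2 times and applying the sign gives 2*s*(s^2 - 48)/(s^2 + 16)^3.

G(s) = 2*s*(s^2 - 48)/(s^2 + 16)^3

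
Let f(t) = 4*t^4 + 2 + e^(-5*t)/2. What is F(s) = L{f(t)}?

F(s) = 1/(2*(s + 5)) + 2/s + 96/s^5

Apply the Laplace transform termwise.
(1/2)·[L{e^(-5t)} = 1/(s + 5)]; L{2} = 2/s; (4)·[L{t^4} = 4!/s^5 = 24/s^5].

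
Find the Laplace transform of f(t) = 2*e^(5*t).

L{2} = 2/s.
By the first shifting theorem, multiplying by e^(5t) replaces s with s - 5.

2/(s - 5)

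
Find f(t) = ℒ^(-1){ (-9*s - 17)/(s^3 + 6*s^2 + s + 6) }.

f(t) = -3*sin(t) - cos(t) + exp(-6*t)

Factor the denominator: s^3 + 6*s^2 + s + 6 = (s + 6)*(s^2 + 1).
Partial fraction decomposition gives [1/(s + 6)] + [-s/(s^2 + 1)] + [-3/(s^2 + 1)].
Invert each term: 1/(s + 6) ↔ e^(-6t); -1·s/(s^2 + 1) ↔ -cos(t); -3·1/(s^2 + 1) ↔ -3sin(t).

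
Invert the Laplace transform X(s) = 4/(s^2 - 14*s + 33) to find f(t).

Rewrite the denominator: s^2 - 14*s + 33 = (s - 7)^2 - 16.
The form in (s - 7) signals a first-shifting-theorem factor e^(7t).
Since L{sinh(4t)} = 4/(s^2 - 16), the inverse is e^(7*t)*sinh(4*t).

f(t) = exp(7*t)*sinh(4*t)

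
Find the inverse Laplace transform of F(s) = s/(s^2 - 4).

Since L{cosh(2t)} = s/(s^2 - 4), the inverse is cosh(2*t).

cosh(2*t)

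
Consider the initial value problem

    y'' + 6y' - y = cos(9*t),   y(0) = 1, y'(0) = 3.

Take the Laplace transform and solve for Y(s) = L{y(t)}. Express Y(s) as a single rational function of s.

Transform both sides with L{·}.
The derivative rules (L{y''} = s^2 Y - s·y(0) - y'(0) and L{y'} = sY - y(0), with y(0) = 1, y'(0) = 3) turn the left side into (s^2 + 6*s - 1)Y - (s + 9).
The right side is L{cos(9*t)} = s/(s^2 + 81).
So (s^2 + 6*s - 1)Y = s/(s^2 + 81) + (s + 9).
Divide through and combine into a single rational function.

Y(s) = (s^3 + 9*s^2 + 82*s + 729)/(s^4 + 6*s^3 + 80*s^2 + 486*s - 81)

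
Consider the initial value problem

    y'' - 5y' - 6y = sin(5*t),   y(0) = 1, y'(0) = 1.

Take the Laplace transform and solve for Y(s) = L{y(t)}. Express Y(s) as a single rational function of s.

Y(s) = (s^3 - 4*s^2 + 25*s - 95)/(s^4 - 5*s^3 + 19*s^2 - 125*s - 150)

Transform both sides with L{·}.
The derivative rules (L{y''} = s^2 Y - s·y(0) - y'(0) and L{y'} = sY - y(0), with y(0) = 1, y'(0) = 1) turn the left side into (s^2 - 5*s - 6)Y - (s - 4).
The right side is L{sin(5*t)} = 5/(s^2 + 25).
So (s^2 - 5*s - 6)Y = 5/(s^2 + 25) + (s - 4).
Isolate Y and clear denominators.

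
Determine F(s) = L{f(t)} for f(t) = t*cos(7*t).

L{cos(7t)} = s/(s^2 + 49).
Then apply L{t·g(t)} = -d/ds[G(s)] with G(s) = s/(s^2 + 49):
differentiating 1 time and applying the sign gives (s - 7)*(s + 7)/(s^2 + 49)^2.

F(s) = (s - 7)*(s + 7)/(s^2 + 49)^2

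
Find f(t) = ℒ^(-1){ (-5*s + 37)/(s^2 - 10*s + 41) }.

Complete the square in the denominator: s^2 - 10*s + 41 = (s - 5)^2 + 4^2.
Split the numerator to match: -5*s + 37 = -5·(s - 5) + 3·4.
Invert each term: -5·(s - 5)/((s - 5)^2 + 16) ↔ -5e^(5t)cos(4t); 3·4/((s - 5)^2 + 16) ↔ 3e^(5t)sin(4t).

f(t) = 3*exp(5*t)*sin(4*t) - 5*exp(5*t)*cos(4*t)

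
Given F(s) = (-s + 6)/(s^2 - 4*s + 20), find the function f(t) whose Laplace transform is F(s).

Complete the square in the denominator: s^2 - 4*s + 20 = (s - 2)^2 + 4^2.
Split the numerator to match: -s + 6 = -1·(s - 2) + 1·4.
Invert each term: -1·(s - 2)/((s - 2)^2 + 16) ↔ -e^(2t)cos(4t); 1·4/((s - 2)^2 + 16) ↔ e^(2t)sin(4t).

f(t) = exp(2*t)*sin(4*t) - exp(2*t)*cos(4*t)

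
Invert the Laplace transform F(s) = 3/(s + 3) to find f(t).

Since L{e^(-3t)} = 1/(s + 3), the inverse is exp(-3*t), scaled by 3.

f(t) = 3*exp(-3*t)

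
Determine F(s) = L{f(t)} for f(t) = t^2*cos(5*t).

L{cos(5t)} = s/(s^2 + 25).
Then apply L{t^2·g(t)} = (-1)^2 d^2/ds^2[G(s)] with G(s) = s/(s^2 + 25):
differentiating 2 times and applying the sign gives 2*s*(s^2 - 75)/(s^2 + 25)^3.

F(s) = 2*s*(s^2 - 75)/(s^2 + 25)^3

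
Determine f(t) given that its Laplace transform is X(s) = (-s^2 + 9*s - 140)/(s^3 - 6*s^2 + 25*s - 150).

f(t) = -2*exp(6*t) + 3*sin(5*t) + cos(5*t)

Factor the denominator: s^3 - 6*s^2 + 25*s - 150 = (s - 6)*(s^2 + 25).
Partial fraction decomposition gives [-2/(s - 6)] + [s/(s^2 + 25)] + [15/(s^2 + 25)].
Invert each term: -2/(s - 6) ↔ -2e^(6t); 1·s/(s^2 + 25) ↔ cos(5t); 3·5/(s^2 + 25) ↔ 3sin(5t).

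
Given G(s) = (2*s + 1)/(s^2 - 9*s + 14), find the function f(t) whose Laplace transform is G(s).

Factor the denominator: s^2 - 9*s + 14 = (s - 7)*(s - 2).
Partial fraction decomposition gives [3/(s - 7)] + [-1/(s - 2)].
Invert each term: 3/(s - 7) ↔ 3e^(7t); -1/(s - 2) ↔ -e^(2t).

f(t) = 3*exp(7*t) - exp(2*t)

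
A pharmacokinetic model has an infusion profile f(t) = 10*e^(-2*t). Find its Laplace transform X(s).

X(s) = 10/(s + 2)

L{10} = 10/s.
By the first shifting theorem, multiplying by e^(-2t) replaces s with s + 2.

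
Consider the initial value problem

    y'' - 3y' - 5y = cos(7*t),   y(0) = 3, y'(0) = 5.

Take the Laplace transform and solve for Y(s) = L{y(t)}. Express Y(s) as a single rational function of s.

Laplace-transform each side.
The derivative rules (L{y''} = s^2 Y - s·y(0) - y'(0) and L{y'} = sY - y(0), with y(0) = 3, y'(0) = 5) turn the left side into (s^2 - 3*s - 5)Y - (3*s - 4).
The right side is L{cos(7*t)} = s/(s^2 + 49).
So (s^2 - 3*s - 5)Y = s/(s^2 + 49) + (3*s - 4).
Isolate Y and clear denominators.

Y(s) = (3*s^3 - 4*s^2 + 148*s - 196)/(s^4 - 3*s^3 + 44*s^2 - 147*s - 245)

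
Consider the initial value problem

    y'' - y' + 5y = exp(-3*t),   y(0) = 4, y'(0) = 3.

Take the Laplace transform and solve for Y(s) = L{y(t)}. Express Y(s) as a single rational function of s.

Apply the Laplace transform to the equation.
The derivative rules (L{y''} = s^2 Y - s·y(0) - y'(0) and L{y'} = sY - y(0), with y(0) = 4, y'(0) = 3) turn the left side into (s^2 - s + 5)Y - (4*s - 1).
The right side is L{exp(-3*t)} = 1/(s + 3).
So (s^2 - s + 5)Y = 1/(s + 3) + (4*s - 1).
Solve for Y(s) and write it as one ratio of polynomials.

Y(s) = (4*s^2 + 11*s - 2)/(s^3 + 2*s^2 + 2*s + 15)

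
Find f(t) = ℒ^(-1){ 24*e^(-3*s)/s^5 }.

The factor e^(-3s) signals a time shift by c = 3 (second shifting theorem).
L{t^4} = 4!/s^5 = 24/s^5, so L^-1{24/s^5} = t^4.
Hence the inverse is u(t - 3) times that function evaluated at t - 3.

f(t) = Heaviside(t - 3)*((t - 3)^4)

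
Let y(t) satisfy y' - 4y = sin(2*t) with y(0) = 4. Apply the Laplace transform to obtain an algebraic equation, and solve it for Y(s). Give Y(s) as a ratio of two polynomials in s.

Y(s) = (4*s^2 + 18)/(s^3 - 4*s^2 + 4*s - 16)

Apply the Laplace transform to the equation.
With L{y'} = sY - y(0) = sY - 4: the LHS transforms to (s - 4)Y - (4).
The right side is L{sin(2*t)} = 2/(s^2 + 4).
So (s - 4)Y = 2/(s^2 + 4) + (4).
Solve for Y(s) and write it as one ratio of polynomials.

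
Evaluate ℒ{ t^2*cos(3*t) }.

L{cos(3t)} = s/(s^2 + 9).
Then apply L{t^2·g(t)} = (-1)^2 d^2/ds^2[G(s)] with G(s) = s/(s^2 + 9):
differentiating 2 times and applying the sign gives 2*s*(s^2 - 27)/(s^2 + 9)^3.

2*s*(s^2 - 27)/(s^2 + 9)^3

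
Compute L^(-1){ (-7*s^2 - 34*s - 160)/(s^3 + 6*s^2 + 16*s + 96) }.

-4*sin(4*t) - 3*cos(4*t) - 4*exp(-6*t)

Factor the denominator: s^3 + 6*s^2 + 16*s + 96 = (s + 6)*(s^2 + 16).
Partial fraction decomposition gives [-4/(s + 6)] + [-3*s/(s^2 + 16)] + [-16/(s^2 + 16)].
Invert each term: -4/(s + 6) ↔ -4e^(-6t); -3·s/(s^2 + 16) ↔ -3cos(4t); -4·4/(s^2 + 16) ↔ -4sin(4t).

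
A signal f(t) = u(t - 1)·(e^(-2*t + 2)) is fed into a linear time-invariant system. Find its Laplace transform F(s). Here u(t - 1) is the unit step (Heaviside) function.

By the second shifting theorem, L{u(t - c)·g(t - c)} = e^(-cs)·G(s) with c = 1 and G(s) = L{g(t)}.
L{e^(-2t)} = 1/(s + 2).

F(s) = exp(-s)/(s + 2)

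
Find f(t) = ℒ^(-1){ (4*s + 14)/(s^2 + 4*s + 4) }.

f(t) = 6*t*exp(-2*t) + 4*exp(-2*t)

Factor the denominator: s^2 + 4*s + 4 = (s + 2)^2.
Partial fraction decomposition gives [4/(s + 2)] + [6/(s + 2)^2].
Invert each term: 4/(s + 2) ↔ 4e^(-2t); 6/(s + 2)^2 ↔ 6t·e^(-2t).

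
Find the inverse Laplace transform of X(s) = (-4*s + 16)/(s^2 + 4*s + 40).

Complete the square in the denominator: s^2 + 4*s + 40 = (s + 2)^2 + 6^2.
Split the numerator to match: -4*s + 16 = -4·(s + 2) + 4·6.
Invert each term: -4·(s + 2)/((s + 2)^2 + 36) ↔ -4e^(-2t)cos(6t); 4·6/((s + 2)^2 + 36) ↔ 4e^(-2t)sin(6t).

4*exp(-2*t)*sin(6*t) - 4*exp(-2*t)*cos(6*t)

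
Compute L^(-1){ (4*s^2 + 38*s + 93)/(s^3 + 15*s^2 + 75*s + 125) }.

Factor the denominator: s^3 + 15*s^2 + 75*s + 125 = (s + 5)^3.
Partial fraction decomposition gives [4/(s + 5)] + [-2/(s + 5)^2] + [3/(s + 5)^3].
Invert each term: 4/(s + 5) ↔ 4e^(-5t); -2/(s + 5)^2 ↔ -2t·e^(-5t); 3/(s + 5)^3 ↔ (3/2)t^2·e^(-5t).

3*t^2*exp(-5*t)/2 - 2*t*exp(-5*t) + 4*exp(-5*t)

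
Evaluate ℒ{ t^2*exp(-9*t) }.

2/(s + 9)^3

L{e^(-9t)} = 1/(s + 9).
Then apply L{t^2·g(t)} = (-1)^2 d^2/ds^2[G(s)] with G(s) = 1/(s + 9):
differentiating 2 times and applying the sign gives 2/(s + 9)^3.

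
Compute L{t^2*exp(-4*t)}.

L{e^(-4t)} = 1/(s + 4).
Then apply L{t^2·g(t)} = (-1)^2 d^2/ds^2[G(s)] with G(s) = 1/(s + 4):
differentiating 2 times and applying the sign gives 2/(s + 4)^3.

2/(s + 4)^3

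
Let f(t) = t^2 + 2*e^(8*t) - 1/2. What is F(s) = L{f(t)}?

By linearity of the Laplace transform, transform each term separately.
L{-1/2} = (-1/2)/s; L{t^2} = 2!/s^3 = 2/s^3; (2)·[L{e^(8t)} = 1/(s - 8)].

F(s) = 2/(s - 8) - 1/(2*s) + 2/s^3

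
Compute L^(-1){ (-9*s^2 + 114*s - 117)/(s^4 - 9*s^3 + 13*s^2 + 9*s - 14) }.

exp(7*t) - 5*exp(2*t) - exp(t) + 5*exp(-t)

Factor the denominator: s^4 - 9*s^3 + 13*s^2 + 9*s - 14 = (s - 7)*(s - 2)*(s - 1)*(s + 1).
Partial fraction decomposition gives [5/(s + 1)] + [-1/(s - 1)] + [-5/(s - 2)] + [1/(s - 7)].
Invert each term: 5/(s + 1) ↔ 5e^(-t); -1/(s - 1) ↔ -e^(t); -5/(s - 2) ↔ -5e^(2t); 1/(s - 7) ↔ e^(7t).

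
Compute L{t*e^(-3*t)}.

(s + 3)^(-2)

L{e^(-3t)} = 1/(s + 3).
Then apply L{t·g(t)} = -d/ds[G(s)] with G(s) = 1/(s + 3):
differentiating 1 time and applying the sign gives (s + 3)^(-2).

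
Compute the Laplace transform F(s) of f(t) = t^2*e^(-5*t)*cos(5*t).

F(s) = 2*(s + 5)*(s^2 + 10*s - 50)/(s^2 + 10*s + 50)^3

L{cos(5t)} = s/(s^2 + 25).
Multiplying by e^(-5t) shifts s → s + 5, so L{e^(-5*t)*cos(5*t)} = (s + 5)/((s + 5)^2 + 25).
Then apply L{t^2·g(t)} = (-1)^2 d^2/ds^2[G(s)] with G(s) = (s + 5)/((s + 5)^2 + 25):
differentiating 2 times and applying the sign gives 2*(s + 5)*(s^2 + 10*s - 50)/(s^2 + 10*s + 50)^3.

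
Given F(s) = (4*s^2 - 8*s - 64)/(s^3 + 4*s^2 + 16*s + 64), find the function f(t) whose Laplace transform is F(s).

Factor the denominator: s^3 + 4*s^2 + 16*s + 64 = (s + 4)*(s^2 + 16).
Partial fraction decomposition gives [1/(s + 4)] + [3*s/(s^2 + 16)] + [-20/(s^2 + 16)].
Invert each term: 1/(s + 4) ↔ e^(-4t); 3·s/(s^2 + 16) ↔ 3cos(4t); -5·4/(s^2 + 16) ↔ -5sin(4t).

f(t) = -5*sin(4*t) + 3*cos(4*t) + exp(-4*t)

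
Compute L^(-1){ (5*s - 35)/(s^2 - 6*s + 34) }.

Complete the square in the denominator: s^2 - 6*s + 34 = (s - 3)^2 + 5^2.
Split the numerator to match: 5*s - 35 = 5·(s - 3) - 4·5.
Invert each term: 5·(s - 3)/((s - 3)^2 + 25) ↔ 5e^(3t)cos(5t); -4·5/((s - 3)^2 + 25) ↔ -4e^(3t)sin(5t).

-4*exp(3*t)*sin(5*t) + 5*exp(3*t)*cos(5*t)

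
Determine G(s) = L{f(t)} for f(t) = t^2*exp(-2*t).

G(s) = 2/(s + 2)^3

L{e^(-2t)} = 1/(s + 2).
Then apply L{t^2·g(t)} = (-1)^2 d^2/ds^2[H(s)] with H(s) = 1/(s + 2):
differentiating 2 times and applying the sign gives 2/(s + 2)^3.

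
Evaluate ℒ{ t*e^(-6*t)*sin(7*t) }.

14*(s + 6)/(s^2 + 12*s + 85)^2

L{sin(7t)} = 7/(s^2 + 49).
Multiplying by e^(-6t) shifts s → s + 6, so L{e^(-6*t)*sin(7*t)} = 7/((s + 6)^2 + 49).
Then apply L{t·g(t)} = -d/ds[G(s)] with G(s) = 7/((s + 6)^2 + 49):
differentiating 1 time and applying the sign gives 14*(s + 6)/(s^2 + 12*s + 85)^2.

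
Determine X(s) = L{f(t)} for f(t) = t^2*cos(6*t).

L{cos(6t)} = s/(s^2 + 36).
Then apply L{t^2·g(t)} = (-1)^2 d^2/ds^2[G(s)] with G(s) = s/(s^2 + 36):
differentiating 2 times and applying the sign gives 2*s*(s^2 - 108)/(s^2 + 36)^3.

X(s) = 2*s*(s^2 - 108)/(s^2 + 36)^3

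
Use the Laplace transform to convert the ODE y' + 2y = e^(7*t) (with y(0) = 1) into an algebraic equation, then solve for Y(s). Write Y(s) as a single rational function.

Y(s) = (s - 6)/(s^2 - 5*s - 14)

Take the Laplace transform of both sides.
With L{y'} = sY - y(0) = sY - 1: the LHS transforms to (s + 2)Y - (1).
The right side is L{e^(7*t)} = 1/(s - 7).
So (s + 2)Y = 1/(s - 7) + (1).
Divide through and combine into a single rational function.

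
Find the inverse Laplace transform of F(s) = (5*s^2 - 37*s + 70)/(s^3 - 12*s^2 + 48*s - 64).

t^2*exp(4*t) + 3*t*exp(4*t) + 5*exp(4*t)

Factor the denominator: s^3 - 12*s^2 + 48*s - 64 = (s - 4)^3.
Partial fraction decomposition gives [5/(s - 4)] + [3/(s - 4)^2] + [2/(s - 4)^3].
Invert each term: 5/(s - 4) ↔ 5e^(4t); 3/(s - 4)^2 ↔ 3t·e^(4t); 2/(s - 4)^3 ↔ (1)t^2·e^(4t).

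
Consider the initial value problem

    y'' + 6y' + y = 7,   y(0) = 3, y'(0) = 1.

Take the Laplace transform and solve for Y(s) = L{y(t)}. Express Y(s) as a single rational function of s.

Y(s) = (3*s^2 + 19*s + 7)/(s^3 + 6*s^2 + s)

Transform both sides with L{·}.
With L{y''} = s^2 Y - s·y(0) - y'(0) and L{y'} = sY - y(0), with y(0) = 3, y'(0) = 1: the LHS transforms to (s^2 + 6*s + 1)Y - (3*s + 19).
The right side is L{7} = 7/s.
So (s^2 + 6*s + 1)Y = 7/s + (3*s + 19).
Divide through and combine into a single rational function.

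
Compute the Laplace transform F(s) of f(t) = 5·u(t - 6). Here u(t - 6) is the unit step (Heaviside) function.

F(s) = 5*exp(-6*s)/s

By the second shifting theorem, L{u(t - c)·g(t - c)} = e^(-cs)·G(s) with c = 6 and G(s) = L{g(t)}.
L{5} = 5/s.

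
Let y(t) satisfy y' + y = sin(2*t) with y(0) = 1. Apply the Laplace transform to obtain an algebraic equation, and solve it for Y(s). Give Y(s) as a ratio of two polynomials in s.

Y(s) = (s^2 + 6)/(s^3 + s^2 + 4*s + 4)

Take the Laplace transform of both sides.
The derivative rules (L{y'} = sY - y(0) = sY - 1) turn the left side into (s + 1)Y - (1).
The right side is L{sin(2*t)} = 2/(s^2 + 4).
So (s + 1)Y = 2/(s^2 + 4) + (1).
Solve for Y(s) and write it as one ratio of polynomials.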